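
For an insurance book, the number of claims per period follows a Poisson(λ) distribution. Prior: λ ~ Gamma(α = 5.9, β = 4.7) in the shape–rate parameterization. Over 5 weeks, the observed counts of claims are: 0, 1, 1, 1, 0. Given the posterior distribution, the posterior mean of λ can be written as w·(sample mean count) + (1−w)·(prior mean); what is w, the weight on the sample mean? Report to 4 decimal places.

0.5155

With a Gamma(shape α, rate β) prior, the Poisson likelihood is conjugate: the posterior is Gamma(α + ΣXᵢ, β + n).
Posterior mean = (α₀+S)/(β₀+n) = [n/(β₀+n)]·(S/n) + [β₀/(β₀+n)]·(α₀/β₀), so only n and β₀ enter the weight.
Weight on data w = n/(β₀+n) = 5/(4.7+5) = 5/9.7 = 0.5155.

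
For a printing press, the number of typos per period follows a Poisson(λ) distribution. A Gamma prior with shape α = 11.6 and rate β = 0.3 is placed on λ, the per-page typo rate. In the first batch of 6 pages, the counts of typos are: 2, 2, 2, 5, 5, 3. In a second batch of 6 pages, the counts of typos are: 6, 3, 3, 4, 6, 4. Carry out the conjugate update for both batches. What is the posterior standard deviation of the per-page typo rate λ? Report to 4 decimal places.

0.6117

With a Gamma(shape α, rate β) prior, the Poisson likelihood is conjugate: the posterior is Gamma(α + ΣXᵢ, β + n).
Batch 1: sum of counts S = 19 over n = 6 pages.
After batch 1: Gamma(α+S, β+n) = Gamma(11.6+19, 0.3+6) = Gamma(30.6, 6.3).
Batch 2: sum of counts S = 26 over n = 6 pages.
After batch 2: Gamma(α+S, β+n) = Gamma(30.6+26, 6.3+6) = Gamma(56.6, 12.3).
SD = √α/β = √56.6/12.3 = 0.6117.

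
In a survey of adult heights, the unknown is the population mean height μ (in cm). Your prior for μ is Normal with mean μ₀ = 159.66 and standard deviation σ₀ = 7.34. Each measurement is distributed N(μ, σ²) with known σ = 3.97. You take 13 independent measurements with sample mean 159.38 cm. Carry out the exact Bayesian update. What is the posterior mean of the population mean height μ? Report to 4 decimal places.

For Normal data with known variance σ², a Normal(μ₀, σ₀²) prior on μ is conjugate. Posterior precision = 1/σ₀² + n/σ²; posterior mean is the precision-weighted average of μ₀ and x̄.
n·x̄ = 13·159.38 = 2071.94.
σ₀² = 7.34² = 53.8756, σ² = 3.97² = 15.7609; σ² + n·σ₀² = 15.7609 + 13·53.8756 = 716.1437.
Posterior mean = (μ₀/σ₀² + n·x̄/σ²)/(1/σ₀² + n/σ²) = (σ²·μ₀ + σ₀²·n·x̄)/(σ² + n·σ₀²) = (15.7609·159.66 + 53.8756·2071.94)/716.1437 = 114143.395958/716.1437 = 159.3862.

159.3862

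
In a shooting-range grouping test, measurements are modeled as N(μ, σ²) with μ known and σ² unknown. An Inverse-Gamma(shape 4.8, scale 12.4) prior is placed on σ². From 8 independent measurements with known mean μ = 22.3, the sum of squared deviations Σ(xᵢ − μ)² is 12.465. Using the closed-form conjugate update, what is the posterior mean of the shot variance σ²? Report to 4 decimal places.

With known mean μ and an Inverse-Gamma(α, β) prior on σ², the Normal likelihood is conjugate: posterior is Inv-Gamma(α + n/2, β + Σ(xᵢ−μ)²/2).
Posterior: Inv-Gamma(4.8 + 8/2, 12.4 + 12.465/2) = Inv-Gamma(8.80, 18.6325).
E[σ²|data] = β/(α−1) = 18.6325/7.80 = 2.3888.

2.3888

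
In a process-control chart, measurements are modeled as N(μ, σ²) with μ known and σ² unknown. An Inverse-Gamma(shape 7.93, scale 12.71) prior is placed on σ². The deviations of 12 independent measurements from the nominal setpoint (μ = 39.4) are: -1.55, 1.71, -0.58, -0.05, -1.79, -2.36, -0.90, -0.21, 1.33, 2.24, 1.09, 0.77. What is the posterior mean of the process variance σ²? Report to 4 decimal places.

With known mean μ and an Inverse-Gamma(α, β) prior on σ², the Normal likelihood is conjugate: posterior is Inv-Gamma(α + n/2, β + Σ(xᵢ−μ)²/2).
Σ(xᵢ−μ)² = (-1.55)² + (1.71)² + (-0.58)² + (-0.05)² + (-1.79)² + (-2.36)² + (-0.90)² + (-0.21)² + (1.33)² + (2.24)² + (1.09)² + (0.77)² = 23.8608.
Posterior: Inv-Gamma(7.93 + 12/2, 12.71 + 23.8608/2) = Inv-Gamma(13.93, 24.64040).
E[σ²|data] = β/(α−1) = 24.64040/12.93 = 1.9057.

1.9057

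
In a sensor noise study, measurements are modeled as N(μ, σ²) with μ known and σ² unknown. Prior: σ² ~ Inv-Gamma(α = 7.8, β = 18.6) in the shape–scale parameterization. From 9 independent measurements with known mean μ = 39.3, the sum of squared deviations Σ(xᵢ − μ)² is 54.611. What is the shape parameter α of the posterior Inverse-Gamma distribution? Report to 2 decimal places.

12.30

With known mean μ and an Inverse-Gamma(α, β) prior on σ², the Normal likelihood is conjugate: posterior is Inv-Gamma(α + n/2, β + Σ(xᵢ−μ)²/2).
Posterior: Inv-Gamma(7.8 + 9/2, 18.6 + 54.611/2) = Inv-Gamma(12.30, 45.9055).
Posterior α = 12.30.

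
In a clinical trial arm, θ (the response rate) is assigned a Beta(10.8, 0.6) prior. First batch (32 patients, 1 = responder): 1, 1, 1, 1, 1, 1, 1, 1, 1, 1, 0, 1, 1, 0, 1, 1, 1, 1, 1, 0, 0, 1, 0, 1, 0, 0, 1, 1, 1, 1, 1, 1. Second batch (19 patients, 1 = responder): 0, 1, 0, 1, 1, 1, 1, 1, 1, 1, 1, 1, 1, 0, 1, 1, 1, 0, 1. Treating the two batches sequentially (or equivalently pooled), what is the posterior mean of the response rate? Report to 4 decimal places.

0.8141

The Beta prior is conjugate to a Binomial/Bernoulli likelihood; the update adds successes to α and failures to β.
After batch 1: Beta(10.8+25, 0.6+7) = Beta(35.8, 7.6).
After batch 2: Beta(35.8+15, 7.6+4) = Beta(50.8, 11.6).
Posterior mean = α/(α+β) = 50.8/62.4 = 0.8141.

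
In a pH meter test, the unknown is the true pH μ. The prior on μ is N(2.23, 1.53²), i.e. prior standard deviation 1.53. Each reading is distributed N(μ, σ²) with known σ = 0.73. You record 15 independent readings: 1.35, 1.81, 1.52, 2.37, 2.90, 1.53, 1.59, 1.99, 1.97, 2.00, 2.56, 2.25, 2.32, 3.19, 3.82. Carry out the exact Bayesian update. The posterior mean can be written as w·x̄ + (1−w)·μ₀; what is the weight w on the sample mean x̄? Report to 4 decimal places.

For Normal data with known variance σ², a Normal(μ₀, σ₀²) prior on μ is conjugate. Posterior precision = 1/σ₀² + n/σ²; posterior mean is the precision-weighted average of μ₀ and x̄.
σ₀² = 1.53² = 2.3409, σ² = 0.73² = 0.5329. Prior precision 1/σ₀² = 1/2.3409; data precision n/σ² = 15/0.5329.
w = (n/σ²)/(1/σ₀² + n/σ²) = n·σ₀²/(σ² + n·σ₀²) = 15·2.3409/(0.5329 + 15·2.3409) = 35.1135/35.6464 = 0.9851.

0.9851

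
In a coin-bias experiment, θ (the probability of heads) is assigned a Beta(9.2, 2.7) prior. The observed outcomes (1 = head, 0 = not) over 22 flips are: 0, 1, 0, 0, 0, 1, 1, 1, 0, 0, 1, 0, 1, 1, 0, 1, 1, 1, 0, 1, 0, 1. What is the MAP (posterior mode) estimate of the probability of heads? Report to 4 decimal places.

0.6332

The Beta prior is conjugate to a Binomial/Bernoulli likelihood; the update adds successes to α and failures to β.
Posterior: Beta(α+k, β+n−k) = Beta(9.2+12, 2.7+10) = Beta(21.2, 12.7).
Mode of Beta(a,b) for a,b>1 is (a−1)/(a+b−2) = 20.2/31.9 = 0.6332.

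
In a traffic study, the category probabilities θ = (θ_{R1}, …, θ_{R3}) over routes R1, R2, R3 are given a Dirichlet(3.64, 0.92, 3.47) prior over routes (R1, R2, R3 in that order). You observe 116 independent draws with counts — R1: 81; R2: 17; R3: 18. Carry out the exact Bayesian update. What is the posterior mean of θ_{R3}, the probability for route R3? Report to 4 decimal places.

The Dirichlet prior is conjugate to the Multinomial likelihood: each posterior αⱼ = prior αⱼ + observed count nⱼ.
Posterior concentration: (84.64, 17.92, 21.47), total = 124.03.
E[θ_{R3}|data] = α_{R3}/Σα = 21.47/124.03 = 0.1731.

0.1731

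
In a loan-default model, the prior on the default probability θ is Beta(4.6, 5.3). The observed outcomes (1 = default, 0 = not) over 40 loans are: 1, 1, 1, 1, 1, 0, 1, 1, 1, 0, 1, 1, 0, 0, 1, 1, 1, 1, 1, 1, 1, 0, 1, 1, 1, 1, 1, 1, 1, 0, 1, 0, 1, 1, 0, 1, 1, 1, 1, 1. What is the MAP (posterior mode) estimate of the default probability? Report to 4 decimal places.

The Beta prior is conjugate to a Binomial/Bernoulli likelihood; the update adds successes to α and failures to β.
Posterior: Beta(α+k, β+n−k) = Beta(4.6+32, 5.3+8) = Beta(36.6, 13.3).
Mode of Beta(a,b) for a,b>1 is (a−1)/(a+b−2) = 35.6/47.9 = 0.7432.

0.7432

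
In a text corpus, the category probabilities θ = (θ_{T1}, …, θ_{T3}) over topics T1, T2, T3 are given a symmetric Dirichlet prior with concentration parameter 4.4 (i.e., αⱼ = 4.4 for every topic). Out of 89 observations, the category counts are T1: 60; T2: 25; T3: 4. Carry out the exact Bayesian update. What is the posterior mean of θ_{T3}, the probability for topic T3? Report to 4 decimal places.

0.0822

The Dirichlet prior is conjugate to the Multinomial likelihood: each posterior αⱼ = prior αⱼ + observed count nⱼ.
Posterior concentration: (64.4, 29.4, 8.4), total = 102.2.
E[θ_{T3}|data] = α_{T3}/Σα = 8.4/102.2 = 0.0822.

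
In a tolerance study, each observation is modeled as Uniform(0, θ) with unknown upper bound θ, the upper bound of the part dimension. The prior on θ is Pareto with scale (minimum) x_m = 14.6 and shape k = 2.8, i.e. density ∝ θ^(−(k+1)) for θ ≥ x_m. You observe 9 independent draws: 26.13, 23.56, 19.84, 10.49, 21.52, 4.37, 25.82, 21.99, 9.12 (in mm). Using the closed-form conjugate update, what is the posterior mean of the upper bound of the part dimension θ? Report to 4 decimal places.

28.5494

A Pareto(scale x_m, shape k) prior on the upper bound θ of Uniform(0, θ) is conjugate: posterior is Pareto(max(x_m, max xᵢ), k + n).
Sample maximum = 26.13; prior scale x_m = 14.6 → posterior scale = max = 26.13.
Posterior shape = 2.8 + 9 = 11.8.
E[θ|data] = k·x_m/(k−1) = 11.8·26.13/10.8 = 28.5494.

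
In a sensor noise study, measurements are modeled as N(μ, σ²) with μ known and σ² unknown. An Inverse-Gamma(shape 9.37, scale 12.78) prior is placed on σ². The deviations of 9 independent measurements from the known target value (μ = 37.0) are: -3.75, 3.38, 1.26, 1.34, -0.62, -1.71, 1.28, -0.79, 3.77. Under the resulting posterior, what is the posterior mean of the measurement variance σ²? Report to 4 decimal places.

With known mean μ and an Inverse-Gamma(α, β) prior on σ², the Normal likelihood is conjugate: posterior is Inv-Gamma(α + n/2, β + Σ(xᵢ−μ)²/2).
Σ(xᵢ−μ)² = (-3.75)² + (3.38)² + (1.26)² + (1.34)² + (-0.62)² + (-1.71)² + (1.28)² + (-0.79)² + (3.77)² = 48.6540.
Posterior: Inv-Gamma(9.37 + 9/2, 12.78 + 48.6540/2) = Inv-Gamma(13.87, 37.10700).
E[σ²|data] = β/(α−1) = 37.10700/12.87 = 2.8832.

2.8832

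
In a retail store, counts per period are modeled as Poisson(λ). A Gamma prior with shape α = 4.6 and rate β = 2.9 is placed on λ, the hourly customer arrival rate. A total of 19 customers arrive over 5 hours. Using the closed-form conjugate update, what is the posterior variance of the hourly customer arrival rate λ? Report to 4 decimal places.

0.3781

With a Gamma(shape α, rate β) prior, the Poisson likelihood is conjugate: the posterior is Gamma(α + ΣXᵢ, β + n).
Posterior: Gamma(α+S, β+n) = Gamma(4.6+19, 2.9+5) = Gamma(23.6, 7.9).
Var = α/β² = 23.6/7.9² = 0.3781.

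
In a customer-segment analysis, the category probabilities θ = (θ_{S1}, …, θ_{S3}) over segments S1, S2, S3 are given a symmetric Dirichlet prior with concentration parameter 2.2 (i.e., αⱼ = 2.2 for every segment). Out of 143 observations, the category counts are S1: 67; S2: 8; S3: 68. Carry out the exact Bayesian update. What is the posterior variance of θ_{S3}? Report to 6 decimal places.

0.001654

The Dirichlet prior is conjugate to the Multinomial likelihood: each posterior αⱼ = prior αⱼ + observed count nⱼ.
Posterior concentration: (69.2, 10.2, 70.2), total = 149.6.
Var[θ_j] = α_j(Σα−α_j)/((Σα)²(Σα+1)) = 70.2·79.4/(149.6²·150.6) = 0.001654.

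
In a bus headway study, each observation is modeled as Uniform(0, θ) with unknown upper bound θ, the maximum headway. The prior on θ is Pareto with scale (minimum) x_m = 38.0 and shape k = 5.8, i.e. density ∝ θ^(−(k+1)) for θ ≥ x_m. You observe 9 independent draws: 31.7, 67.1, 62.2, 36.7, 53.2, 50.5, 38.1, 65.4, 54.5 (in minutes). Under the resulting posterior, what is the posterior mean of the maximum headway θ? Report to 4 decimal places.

71.9623

A Pareto(scale x_m, shape k) prior on the upper bound θ of Uniform(0, θ) is conjugate: posterior is Pareto(max(x_m, max xᵢ), k + n).
Sample maximum = 67.1; prior scale x_m = 38.0 → posterior scale = max = 67.1.
Posterior shape = 5.8 + 9 = 14.8.
E[θ|data] = k·x_m/(k−1) = 14.8·67.1/13.8 = 71.9623.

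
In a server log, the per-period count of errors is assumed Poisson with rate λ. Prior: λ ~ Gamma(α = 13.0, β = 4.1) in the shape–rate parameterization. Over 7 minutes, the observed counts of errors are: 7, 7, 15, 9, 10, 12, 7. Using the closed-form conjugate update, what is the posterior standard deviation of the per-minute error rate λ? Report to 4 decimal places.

0.8058

With a Gamma(shape α, rate β) prior, the Poisson likelihood is conjugate: the posterior is Gamma(α + ΣXᵢ, β + n).
Sum of counts S = 67 over n = 7 minutes.
Posterior: Gamma(α+S, β+n) = Gamma(13.0+67, 4.1+7) = Gamma(80.0, 11.1).
SD = √α/β = √80.0/11.1 = 0.8058.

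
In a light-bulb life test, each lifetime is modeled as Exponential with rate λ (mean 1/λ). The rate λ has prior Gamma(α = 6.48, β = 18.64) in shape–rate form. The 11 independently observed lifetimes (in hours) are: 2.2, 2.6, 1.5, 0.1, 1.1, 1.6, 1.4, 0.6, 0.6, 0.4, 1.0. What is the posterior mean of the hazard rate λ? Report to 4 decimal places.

With a Gamma(shape α, rate β) prior on the exponential rate λ, the posterior after n observations with total T = Σxᵢ is Gamma(α+n, β+T).
Sum of observations T = 13.1 hours; n = 11.
Posterior: Gamma(6.48+11, 18.64+13.1) = Gamma(17.48, 31.74).
Posterior mean of λ = α/β = 17.48/31.74 = 0.5507.

0.5507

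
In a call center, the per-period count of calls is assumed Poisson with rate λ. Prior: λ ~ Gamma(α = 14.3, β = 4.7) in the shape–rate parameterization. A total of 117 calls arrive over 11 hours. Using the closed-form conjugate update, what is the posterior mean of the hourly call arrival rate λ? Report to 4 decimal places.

With a Gamma(shape α, rate β) prior, the Poisson likelihood is conjugate: the posterior is Gamma(α + ΣXᵢ, β + n).
Posterior: Gamma(α+S, β+n) = Gamma(14.3+117, 4.7+11) = Gamma(131.3, 15.7).
Posterior mean = α/β = 131.3/15.7 = 8.3631.

8.3631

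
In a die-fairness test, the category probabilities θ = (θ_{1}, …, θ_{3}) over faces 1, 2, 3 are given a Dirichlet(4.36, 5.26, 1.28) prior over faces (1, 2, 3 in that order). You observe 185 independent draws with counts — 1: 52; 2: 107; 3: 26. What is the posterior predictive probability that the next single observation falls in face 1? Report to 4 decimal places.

The Dirichlet prior is conjugate to the Multinomial likelihood: each posterior αⱼ = prior αⱼ + observed count nⱼ.
Posterior concentration: (56.36, 112.26, 27.28), total = 195.90.
P(next = 1 | data) = α_{1}/Σα = 0.2877.

0.2877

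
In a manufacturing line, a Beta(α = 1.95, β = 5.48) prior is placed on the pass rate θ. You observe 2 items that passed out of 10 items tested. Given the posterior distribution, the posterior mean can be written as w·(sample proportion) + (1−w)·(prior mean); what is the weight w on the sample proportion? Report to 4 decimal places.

The Beta prior is conjugate to a Binomial/Bernoulli likelihood; the update adds successes to α and failures to β.
Posterior mean = (α₀+k)/(α₀+β₀+n) = [n/(α₀+β₀+n)]·(k/n) + [(α₀+β₀)/(α₀+β₀+n)]·α₀/(α₀+β₀), so only n and the prior enter the weight.
The weight on the data is w = n/(α₀+β₀+n) = 10/(1.95+5.48+10) = 10/17.43 = 0.5737.

0.5737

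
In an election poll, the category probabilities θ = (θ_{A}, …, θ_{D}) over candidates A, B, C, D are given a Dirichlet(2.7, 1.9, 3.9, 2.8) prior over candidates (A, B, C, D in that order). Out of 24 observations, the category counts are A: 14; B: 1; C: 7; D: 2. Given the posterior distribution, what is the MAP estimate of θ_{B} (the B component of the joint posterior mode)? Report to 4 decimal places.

0.0607

The Dirichlet prior is conjugate to the Multinomial likelihood: each posterior αⱼ = prior αⱼ + observed count nⱼ.
Posterior concentration: (16.7, 2.9, 10.9, 4.8), total = 35.3.
Joint mode component: (α_{B}−1)/(Σα−K) = 1.9/31.3 = 0.0607.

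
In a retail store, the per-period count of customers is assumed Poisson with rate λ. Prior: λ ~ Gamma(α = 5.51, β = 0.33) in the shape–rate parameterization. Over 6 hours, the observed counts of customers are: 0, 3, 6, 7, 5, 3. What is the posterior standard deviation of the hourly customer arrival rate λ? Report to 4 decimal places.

With a Gamma(shape α, rate β) prior, the Poisson likelihood is conjugate: the posterior is Gamma(α + ΣXᵢ, β + n).
Sum of counts S = 24 over n = 6 hours.
Posterior: Gamma(α+S, β+n) = Gamma(5.51+24, 0.33+6) = Gamma(29.51, 6.33).
SD = √α/β = √29.51/6.33 = 0.8582.

0.8582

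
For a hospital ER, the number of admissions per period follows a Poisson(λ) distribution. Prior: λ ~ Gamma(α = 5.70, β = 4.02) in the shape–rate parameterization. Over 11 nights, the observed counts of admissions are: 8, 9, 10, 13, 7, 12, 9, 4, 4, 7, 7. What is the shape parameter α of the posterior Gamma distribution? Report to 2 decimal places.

95.70

With a Gamma(shape α, rate β) prior, the Poisson likelihood is conjugate: the posterior is Gamma(α + ΣXᵢ, β + n).
Sum of counts S = 90 over n = 11 nights.
Posterior: Gamma(α+S, β+n) = Gamma(5.70+90, 4.02+11) = Gamma(95.70, 15.02).
Posterior α = 95.70.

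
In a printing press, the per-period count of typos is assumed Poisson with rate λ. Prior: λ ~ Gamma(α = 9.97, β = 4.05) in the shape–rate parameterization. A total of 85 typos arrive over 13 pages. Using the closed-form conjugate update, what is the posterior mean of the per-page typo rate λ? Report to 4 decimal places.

With a Gamma(shape α, rate β) prior, the Poisson likelihood is conjugate: the posterior is Gamma(α + ΣXᵢ, β + n).
Posterior: Gamma(α+S, β+n) = Gamma(9.97+85, 4.05+13) = Gamma(94.97, 17.05).
Posterior mean = α/β = 94.97/17.05 = 5.5701.

5.5701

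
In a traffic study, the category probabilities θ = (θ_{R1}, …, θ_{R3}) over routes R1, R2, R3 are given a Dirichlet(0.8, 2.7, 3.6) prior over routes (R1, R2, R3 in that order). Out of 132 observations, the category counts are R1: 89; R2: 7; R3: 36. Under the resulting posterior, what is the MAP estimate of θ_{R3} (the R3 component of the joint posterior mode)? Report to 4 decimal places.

0.2836

The Dirichlet prior is conjugate to the Multinomial likelihood: each posterior αⱼ = prior αⱼ + observed count nⱼ.
Posterior concentration: (89.8, 9.7, 39.6), total = 139.1.
Joint mode component: (α_{R3}−1)/(Σα−K) = 38.6/136.1 = 0.2836.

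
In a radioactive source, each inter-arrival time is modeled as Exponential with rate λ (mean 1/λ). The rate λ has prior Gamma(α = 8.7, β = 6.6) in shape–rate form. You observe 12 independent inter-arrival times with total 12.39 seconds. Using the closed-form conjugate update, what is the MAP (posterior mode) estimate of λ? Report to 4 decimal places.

1.0374

With a Gamma(shape α, rate β) prior on the exponential rate λ, the posterior after n observations with total T = Σxᵢ is Gamma(α+n, β+T).
Posterior: Gamma(8.7+12, 6.6+12.39) = Gamma(20.7, 18.99).
Mode = (α−1)/β = 1.0374.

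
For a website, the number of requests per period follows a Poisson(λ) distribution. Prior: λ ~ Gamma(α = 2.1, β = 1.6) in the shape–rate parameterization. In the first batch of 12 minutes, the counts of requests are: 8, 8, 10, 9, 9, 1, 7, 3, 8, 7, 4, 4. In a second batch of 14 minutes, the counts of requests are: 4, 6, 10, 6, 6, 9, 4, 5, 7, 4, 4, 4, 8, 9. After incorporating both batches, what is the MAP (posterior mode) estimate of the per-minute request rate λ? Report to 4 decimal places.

5.9819

With a Gamma(shape α, rate β) prior, the Poisson likelihood is conjugate: the posterior is Gamma(α + ΣXᵢ, β + n).
Batch 1: sum of counts S = 78 over n = 12 minutes.
After batch 1: Gamma(α+S, β+n) = Gamma(2.1+78, 1.6+12) = Gamma(80.1, 13.6).
Batch 2: sum of counts S = 86 over n = 14 minutes.
After batch 2: Gamma(α+S, β+n) = Gamma(80.1+86, 13.6+14) = Gamma(166.1, 27.6).
Mode of Gamma(α,β) for α≥1 is (α−1)/β = 165.1/27.6 = 5.9819.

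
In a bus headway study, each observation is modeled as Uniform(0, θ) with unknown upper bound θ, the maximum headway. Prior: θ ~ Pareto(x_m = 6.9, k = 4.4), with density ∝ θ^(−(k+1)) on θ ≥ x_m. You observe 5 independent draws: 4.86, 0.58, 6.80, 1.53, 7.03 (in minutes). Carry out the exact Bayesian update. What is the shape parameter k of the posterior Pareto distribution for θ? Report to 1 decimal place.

A Pareto(scale x_m, shape k) prior on the upper bound θ of Uniform(0, θ) is conjugate: posterior is Pareto(max(x_m, max xᵢ), k + n).
Sample maximum = 7.03; prior scale x_m = 6.9 → posterior scale = max = 7.03.
Posterior shape = 4.4 + 5 = 9.4.
Posterior shape k = 9.4.

9.4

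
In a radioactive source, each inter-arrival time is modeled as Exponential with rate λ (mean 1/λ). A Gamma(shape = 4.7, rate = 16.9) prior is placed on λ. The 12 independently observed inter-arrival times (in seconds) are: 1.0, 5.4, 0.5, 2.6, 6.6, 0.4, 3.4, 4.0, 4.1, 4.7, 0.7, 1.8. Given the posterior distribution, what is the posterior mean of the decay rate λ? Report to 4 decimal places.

0.3205

With a Gamma(shape α, rate β) prior on the exponential rate λ, the posterior after n observations with total T = Σxᵢ is Gamma(α+n, β+T).
Sum of observations T = 35.2 seconds; n = 12.
Posterior: Gamma(4.7+12, 16.9+35.2) = Gamma(16.7, 52.1).
Posterior mean of λ = α/β = 16.7/52.1 = 0.3205.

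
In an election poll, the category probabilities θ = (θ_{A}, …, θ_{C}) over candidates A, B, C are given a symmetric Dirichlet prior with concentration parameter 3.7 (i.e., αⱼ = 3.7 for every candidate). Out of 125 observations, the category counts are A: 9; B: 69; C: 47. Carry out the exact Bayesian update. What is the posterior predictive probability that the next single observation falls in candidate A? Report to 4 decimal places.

The Dirichlet prior is conjugate to the Multinomial likelihood: each posterior αⱼ = prior αⱼ + observed count nⱼ.
Posterior concentration: (12.7, 72.7, 50.7), total = 136.1.
P(next = A | data) = α_{A}/Σα = 0.0933.

0.0933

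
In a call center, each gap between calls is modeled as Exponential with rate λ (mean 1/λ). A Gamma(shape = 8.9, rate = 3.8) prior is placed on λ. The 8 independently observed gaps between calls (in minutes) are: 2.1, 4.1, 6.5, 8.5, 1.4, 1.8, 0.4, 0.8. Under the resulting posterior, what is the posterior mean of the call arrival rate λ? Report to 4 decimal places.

With a Gamma(shape α, rate β) prior on the exponential rate λ, the posterior after n observations with total T = Σxᵢ is Gamma(α+n, β+T).
Sum of observations T = 25.6 minutes; n = 8.
Posterior: Gamma(8.9+8, 3.8+25.6) = Gamma(16.9, 29.4).
Posterior mean of λ = α/β = 16.9/29.4 = 0.5748.

0.5748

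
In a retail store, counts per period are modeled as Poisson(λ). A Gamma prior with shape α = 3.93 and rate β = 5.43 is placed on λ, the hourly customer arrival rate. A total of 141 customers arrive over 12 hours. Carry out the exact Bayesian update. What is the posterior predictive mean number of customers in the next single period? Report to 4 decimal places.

8.3150

With a Gamma(shape α, rate β) prior, the Poisson likelihood is conjugate: the posterior is Gamma(α + ΣXᵢ, β + n).
Posterior: Gamma(α+S, β+n) = Gamma(3.93+141, 5.43+12) = Gamma(144.93, 17.43).
The predictive distribution for one future period is NegBinom with mean α/β = 8.3150.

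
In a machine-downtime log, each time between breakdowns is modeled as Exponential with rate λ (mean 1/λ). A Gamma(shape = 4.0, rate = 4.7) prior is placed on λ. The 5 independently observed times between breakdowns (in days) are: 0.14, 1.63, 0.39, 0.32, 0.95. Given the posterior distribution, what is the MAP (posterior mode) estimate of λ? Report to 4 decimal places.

With a Gamma(shape α, rate β) prior on the exponential rate λ, the posterior after n observations with total T = Σxᵢ is Gamma(α+n, β+T).
Sum of observations T = 3.43 days; n = 5.
Posterior: Gamma(4.0+5, 4.7+3.43) = Gamma(9.0, 8.13).
Mode = (α−1)/β = 0.9840.

0.9840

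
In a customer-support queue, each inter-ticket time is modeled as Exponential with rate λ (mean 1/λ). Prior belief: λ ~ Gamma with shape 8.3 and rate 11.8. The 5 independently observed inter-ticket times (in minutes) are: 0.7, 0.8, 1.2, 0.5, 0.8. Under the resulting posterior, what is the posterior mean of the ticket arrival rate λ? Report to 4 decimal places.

With a Gamma(shape α, rate β) prior on the exponential rate λ, the posterior after n observations with total T = Σxᵢ is Gamma(α+n, β+T).
Sum of observations T = 4.0 minutes; n = 5.
Posterior: Gamma(8.3+5, 11.8+4.0) = Gamma(13.3, 15.8).
Posterior mean of λ = α/β = 13.3/15.8 = 0.8418.

0.8418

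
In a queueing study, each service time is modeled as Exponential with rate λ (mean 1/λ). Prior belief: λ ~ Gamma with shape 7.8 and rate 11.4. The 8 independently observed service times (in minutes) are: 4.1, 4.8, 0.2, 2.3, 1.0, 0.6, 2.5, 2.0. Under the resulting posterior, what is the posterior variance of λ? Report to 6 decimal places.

0.018917

With a Gamma(shape α, rate β) prior on the exponential rate λ, the posterior after n observations with total T = Σxᵢ is Gamma(α+n, β+T).
Sum of observations T = 17.5 minutes; n = 8.
Posterior: Gamma(7.8+8, 11.4+17.5) = Gamma(15.8, 28.9).
Var = α/β² = 0.018917.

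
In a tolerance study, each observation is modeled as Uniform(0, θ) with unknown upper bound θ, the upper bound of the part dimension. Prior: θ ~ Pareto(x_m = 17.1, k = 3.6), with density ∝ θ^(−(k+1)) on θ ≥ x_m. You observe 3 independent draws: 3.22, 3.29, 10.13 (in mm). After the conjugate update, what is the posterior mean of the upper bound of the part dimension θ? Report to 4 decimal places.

A Pareto(scale x_m, shape k) prior on the upper bound θ of Uniform(0, θ) is conjugate: posterior is Pareto(max(x_m, max xᵢ), k + n).
Sample maximum = 10.13; prior scale x_m = 17.1 → posterior scale = max = 17.10.
Posterior shape = 3.6 + 3 = 6.6.
E[θ|data] = k·x_m/(k−1) = 6.6·17.10/5.6 = 20.1536.

20.1536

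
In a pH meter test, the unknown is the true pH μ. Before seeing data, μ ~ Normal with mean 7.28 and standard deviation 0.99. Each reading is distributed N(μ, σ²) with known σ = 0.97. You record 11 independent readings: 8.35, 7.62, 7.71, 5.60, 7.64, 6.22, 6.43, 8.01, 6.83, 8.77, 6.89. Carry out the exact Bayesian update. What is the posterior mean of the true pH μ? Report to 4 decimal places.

For Normal data with known variance σ², a Normal(μ₀, σ₀²) prior on μ is conjugate. Posterior precision = 1/σ₀² + n/σ²; posterior mean is the precision-weighted average of μ₀ and x̄.
Σxᵢ = 8.35 + 7.62 + 7.71 + 5.60 + 7.64 + 6.22 + 6.43 + 8.01 + 6.83 + 8.77 + 6.89 = 80.07, so n·x̄ = 80.07.
σ₀² = 0.99² = 0.9801, σ² = 0.97² = 0.9409; σ² + n·σ₀² = 0.9409 + 11·0.9801 = 11.722.
Posterior mean = (μ₀/σ₀² + n·x̄/σ²)/(1/σ₀² + n/σ²) = (σ²·μ₀ + σ₀²·n·x̄)/(σ² + n·σ₀²) = (0.9409·7.28 + 0.9801·80.07)/11.722 = 85.326359/11.722 = 7.2792.

7.2792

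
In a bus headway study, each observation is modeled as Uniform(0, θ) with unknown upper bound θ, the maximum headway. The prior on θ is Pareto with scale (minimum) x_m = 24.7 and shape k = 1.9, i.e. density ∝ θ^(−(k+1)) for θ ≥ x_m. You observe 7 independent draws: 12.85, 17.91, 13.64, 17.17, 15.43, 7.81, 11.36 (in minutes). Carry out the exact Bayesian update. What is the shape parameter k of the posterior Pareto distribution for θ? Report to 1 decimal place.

A Pareto(scale x_m, shape k) prior on the upper bound θ of Uniform(0, θ) is conjugate: posterior is Pareto(max(x_m, max xᵢ), k + n).
Sample maximum = 17.91; prior scale x_m = 24.7 → posterior scale = max = 24.70.
Posterior shape = 1.9 + 7 = 8.9.
Posterior shape k = 8.9.

8.9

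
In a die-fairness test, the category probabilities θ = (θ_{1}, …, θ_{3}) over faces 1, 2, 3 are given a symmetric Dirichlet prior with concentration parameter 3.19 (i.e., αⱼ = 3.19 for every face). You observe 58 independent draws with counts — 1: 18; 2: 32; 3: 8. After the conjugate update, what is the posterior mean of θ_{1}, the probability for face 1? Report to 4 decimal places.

The Dirichlet prior is conjugate to the Multinomial likelihood: each posterior αⱼ = prior αⱼ + observed count nⱼ.
Posterior concentration: (21.19, 35.19, 11.19), total = 67.57.
E[θ_{1}|data] = α_{1}/Σα = 21.19/67.57 = 0.3136.

0.3136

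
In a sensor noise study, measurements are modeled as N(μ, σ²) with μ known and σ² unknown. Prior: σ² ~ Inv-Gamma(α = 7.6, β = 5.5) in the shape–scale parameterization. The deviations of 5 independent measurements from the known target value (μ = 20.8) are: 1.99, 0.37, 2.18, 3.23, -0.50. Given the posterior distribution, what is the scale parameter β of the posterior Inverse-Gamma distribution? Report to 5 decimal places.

15.26615

With known mean μ and an Inverse-Gamma(α, β) prior on σ², the Normal likelihood is conjugate: posterior is Inv-Gamma(α + n/2, β + Σ(xᵢ−μ)²/2).
Σ(xᵢ−μ)² = (1.99)² + (0.37)² + (2.18)² + (3.23)² + (-0.50)² = 19.5323.
Posterior: Inv-Gamma(7.6 + 5/2, 5.5 + 19.5323/2) = Inv-Gamma(10.10, 15.26615).
Posterior β = 15.26615.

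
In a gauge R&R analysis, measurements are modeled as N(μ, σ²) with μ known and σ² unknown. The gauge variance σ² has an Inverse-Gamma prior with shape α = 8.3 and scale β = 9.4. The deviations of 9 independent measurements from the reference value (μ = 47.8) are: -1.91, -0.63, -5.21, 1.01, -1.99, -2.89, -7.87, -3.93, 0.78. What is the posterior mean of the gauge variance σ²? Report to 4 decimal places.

With known mean μ and an Inverse-Gamma(α, β) prior on σ², the Normal likelihood is conjugate: posterior is Inv-Gamma(α + n/2, β + Σ(xᵢ−μ)²/2).
Σ(xᵢ−μ)² = (-1.91)² + (-0.63)² + (-5.21)² + (1.01)² + (-1.99)² + (-2.89)² + (-7.87)² + (-3.93)² + (0.78)² = 122.5116.
Posterior: Inv-Gamma(8.3 + 9/2, 9.4 + 122.5116/2) = Inv-Gamma(12.80, 70.65580).
E[σ²|data] = β/(α−1) = 70.65580/11.80 = 5.9878.

5.9878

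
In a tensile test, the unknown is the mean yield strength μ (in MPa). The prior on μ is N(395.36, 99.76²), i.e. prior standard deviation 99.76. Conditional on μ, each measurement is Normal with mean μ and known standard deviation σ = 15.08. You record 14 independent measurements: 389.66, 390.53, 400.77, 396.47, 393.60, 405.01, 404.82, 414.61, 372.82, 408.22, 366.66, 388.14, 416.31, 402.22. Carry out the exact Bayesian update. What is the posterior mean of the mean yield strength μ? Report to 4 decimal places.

For Normal data with known variance σ², a Normal(μ₀, σ₀²) prior on μ is conjugate. Posterior precision = 1/σ₀² + n/σ²; posterior mean is the precision-weighted average of μ₀ and x̄.
Σxᵢ = 389.66 + 390.53 + 400.77 + 396.47 + 393.60 + 405.01 + 404.82 + 414.61 + 372.82 + 408.22 + 366.66 + 388.14 + 416.31 + 402.22 = 5549.84, so n·x̄ = 5549.84.
σ₀² = 99.76² = 9952.0576, σ² = 15.08² = 227.4064; σ² + n·σ₀² = 227.4064 + 14·9952.0576 = 139556.2128.
Posterior mean = (μ₀/σ₀² + n·x̄/σ²)/(1/σ₀² + n/σ²) = (σ²·μ₀ + σ₀²·n·x̄)/(σ² + n·σ₀²) = (227.4064·395.36 + 9952.0576·5549.84)/139556.2128 = 55322234.745088/139556.2128 = 396.4154.

396.4154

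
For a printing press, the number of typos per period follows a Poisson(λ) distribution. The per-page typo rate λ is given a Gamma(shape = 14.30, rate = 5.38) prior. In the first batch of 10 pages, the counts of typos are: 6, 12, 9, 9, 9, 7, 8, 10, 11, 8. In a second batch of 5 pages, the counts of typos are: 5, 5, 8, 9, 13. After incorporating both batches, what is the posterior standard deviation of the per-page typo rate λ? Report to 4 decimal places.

0.5874

With a Gamma(shape α, rate β) prior, the Poisson likelihood is conjugate: the posterior is Gamma(α + ΣXᵢ, β + n).
Batch 1: sum of counts S = 89 over n = 10 pages.
After batch 1: Gamma(α+S, β+n) = Gamma(14.30+89, 5.38+10) = Gamma(103.30, 15.38).
Batch 2: sum of counts S = 40 over n = 5 pages.
After batch 2: Gamma(α+S, β+n) = Gamma(103.30+40, 15.38+5) = Gamma(143.30, 20.38).
SD = √α/β = √143.30/20.38 = 0.5874.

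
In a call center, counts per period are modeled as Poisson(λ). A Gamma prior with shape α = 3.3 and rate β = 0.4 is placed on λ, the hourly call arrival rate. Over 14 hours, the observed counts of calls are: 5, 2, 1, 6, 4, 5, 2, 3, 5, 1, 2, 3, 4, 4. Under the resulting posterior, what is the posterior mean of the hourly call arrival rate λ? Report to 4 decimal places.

With a Gamma(shape α, rate β) prior, the Poisson likelihood is conjugate: the posterior is Gamma(α + ΣXᵢ, β + n).
Sum of counts S = 47 over n = 14 hours.
Posterior: Gamma(α+S, β+n) = Gamma(3.3+47, 0.4+14) = Gamma(50.3, 14.4).
Posterior mean = α/β = 50.3/14.4 = 3.4931.

3.4931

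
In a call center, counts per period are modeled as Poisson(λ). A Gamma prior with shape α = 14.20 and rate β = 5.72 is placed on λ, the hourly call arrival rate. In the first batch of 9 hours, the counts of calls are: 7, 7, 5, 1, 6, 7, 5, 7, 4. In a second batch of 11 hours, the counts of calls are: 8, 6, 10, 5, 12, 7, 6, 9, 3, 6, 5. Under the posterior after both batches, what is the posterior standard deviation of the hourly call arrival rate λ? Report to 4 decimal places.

With a Gamma(shape α, rate β) prior, the Poisson likelihood is conjugate: the posterior is Gamma(α + ΣXᵢ, β + n).
Batch 1: sum of counts S = 49 over n = 9 hours.
After batch 1: Gamma(α+S, β+n) = Gamma(14.20+49, 5.72+9) = Gamma(63.20, 14.72).
Batch 2: sum of counts S = 77 over n = 11 hours.
After batch 2: Gamma(α+S, β+n) = Gamma(63.20+77, 14.72+11) = Gamma(140.20, 25.72).
SD = √α/β = √140.20/25.72 = 0.4604.

0.4604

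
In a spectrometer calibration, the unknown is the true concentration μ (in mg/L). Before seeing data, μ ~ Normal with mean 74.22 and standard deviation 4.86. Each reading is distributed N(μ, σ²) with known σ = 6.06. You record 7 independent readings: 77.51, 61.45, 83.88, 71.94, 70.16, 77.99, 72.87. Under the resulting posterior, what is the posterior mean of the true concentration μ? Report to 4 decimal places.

For Normal data with known variance σ², a Normal(μ₀, σ₀²) prior on μ is conjugate. Posterior precision = 1/σ₀² + n/σ²; posterior mean is the precision-weighted average of μ₀ and x̄.
Σxᵢ = 77.51 + 61.45 + 83.88 + 71.94 + 70.16 + 77.99 + 72.87 = 515.8, so n·x̄ = 515.8.
σ₀² = 4.86² = 23.6196, σ² = 6.06² = 36.7236; σ² + n·σ₀² = 36.7236 + 7·23.6196 = 202.0608.
Posterior mean = (μ₀/σ₀² + n·x̄/σ²)/(1/σ₀² + n/σ²) = (σ²·μ₀ + σ₀²·n·x̄)/(σ² + n·σ₀²) = (36.7236·74.22 + 23.6196·515.8)/202.0608 = 14908.615272/202.0608 = 73.7828.

73.7828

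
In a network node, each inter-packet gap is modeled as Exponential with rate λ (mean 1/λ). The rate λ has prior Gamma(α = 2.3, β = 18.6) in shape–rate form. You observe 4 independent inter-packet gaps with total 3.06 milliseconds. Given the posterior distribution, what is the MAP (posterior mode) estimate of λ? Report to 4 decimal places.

With a Gamma(shape α, rate β) prior on the exponential rate λ, the posterior after n observations with total T = Σxᵢ is Gamma(α+n, β+T).
Posterior: Gamma(2.3+4, 18.6+3.06) = Gamma(6.3, 21.66).
Mode = (α−1)/β = 0.2447.

0.2447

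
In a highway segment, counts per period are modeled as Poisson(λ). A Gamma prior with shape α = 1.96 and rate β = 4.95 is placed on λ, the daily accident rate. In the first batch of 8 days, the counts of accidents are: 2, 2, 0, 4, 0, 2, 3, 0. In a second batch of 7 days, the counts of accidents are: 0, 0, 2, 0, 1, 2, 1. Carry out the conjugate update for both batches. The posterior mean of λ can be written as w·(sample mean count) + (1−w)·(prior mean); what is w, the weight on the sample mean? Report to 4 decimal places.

With a Gamma(shape α, rate β) prior, the Poisson likelihood is conjugate: the posterior is Gamma(α + ΣXᵢ, β + n).
Total number of days: n = 8 + 7 = 15.
Posterior mean = (α₀+S)/(β₀+n) = [n/(β₀+n)]·(S/n) + [β₀/(β₀+n)]·(α₀/β₀), so only n and β₀ enter the weight.
Weight on data w = n/(β₀+n) = 15/(4.95+15) = 15/19.95 = 0.7519.

0.7519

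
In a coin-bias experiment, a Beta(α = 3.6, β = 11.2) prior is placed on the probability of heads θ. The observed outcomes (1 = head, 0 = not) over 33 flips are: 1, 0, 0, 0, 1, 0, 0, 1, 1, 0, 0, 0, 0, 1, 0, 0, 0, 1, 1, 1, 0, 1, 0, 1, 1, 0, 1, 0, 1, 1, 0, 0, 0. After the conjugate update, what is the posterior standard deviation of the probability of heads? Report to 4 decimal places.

The Beta prior is conjugate to a Binomial/Bernoulli likelihood; the update adds successes to α and failures to β.
Posterior: Beta(α+k, β+n−k) = Beta(3.6+14, 11.2+19) = Beta(17.6, 30.2).
Var = αβ/((α+β)²(α+β+1)) = 17.6·30.2/(47.8²·48.8) = 0.00476699; SD = √0.00476699 = 0.0690.

0.0690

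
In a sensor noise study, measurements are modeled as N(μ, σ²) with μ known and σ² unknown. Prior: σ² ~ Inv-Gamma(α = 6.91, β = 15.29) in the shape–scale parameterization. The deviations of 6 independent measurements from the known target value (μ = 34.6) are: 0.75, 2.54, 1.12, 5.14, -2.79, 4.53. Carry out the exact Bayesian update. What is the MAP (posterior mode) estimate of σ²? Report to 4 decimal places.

4.2884

With known mean μ and an Inverse-Gamma(α, β) prior on σ², the Normal likelihood is conjugate: posterior is Inv-Gamma(α + n/2, β + Σ(xᵢ−μ)²/2).
Σ(xᵢ−μ)² = (0.75)² + (2.54)² + (1.12)² + (5.14)² + (-2.79)² + (4.53)² = 62.9931.
Posterior: Inv-Gamma(6.91 + 6/2, 15.29 + 62.9931/2) = Inv-Gamma(9.91, 46.78655).
Mode = β/(α+1) = 46.78655/10.91 = 4.2884.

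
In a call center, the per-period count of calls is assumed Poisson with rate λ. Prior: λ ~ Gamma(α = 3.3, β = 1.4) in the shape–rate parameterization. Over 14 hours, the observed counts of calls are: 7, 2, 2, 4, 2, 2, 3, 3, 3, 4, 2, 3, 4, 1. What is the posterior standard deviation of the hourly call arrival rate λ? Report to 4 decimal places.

With a Gamma(shape α, rate β) prior, the Poisson likelihood is conjugate: the posterior is Gamma(α + ΣXᵢ, β + n).
Sum of counts S = 42 over n = 14 hours.
Posterior: Gamma(α+S, β+n) = Gamma(3.3+42, 1.4+14) = Gamma(45.3, 15.4).
SD = √α/β = √45.3/15.4 = 0.4370.

0.4370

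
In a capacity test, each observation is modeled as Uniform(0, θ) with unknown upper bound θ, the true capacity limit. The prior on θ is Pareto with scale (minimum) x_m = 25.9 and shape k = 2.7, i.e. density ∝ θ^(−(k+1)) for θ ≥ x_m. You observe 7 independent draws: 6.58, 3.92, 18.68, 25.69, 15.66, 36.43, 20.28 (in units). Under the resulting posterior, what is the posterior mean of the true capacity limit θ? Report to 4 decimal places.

A Pareto(scale x_m, shape k) prior on the upper bound θ of Uniform(0, θ) is conjugate: posterior is Pareto(max(x_m, max xᵢ), k + n).
Sample maximum = 36.43; prior scale x_m = 25.9 → posterior scale = max = 36.43.
Posterior shape = 2.7 + 7 = 9.7.
E[θ|data] = k·x_m/(k−1) = 9.7·36.43/8.7 = 40.6174.

40.6174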